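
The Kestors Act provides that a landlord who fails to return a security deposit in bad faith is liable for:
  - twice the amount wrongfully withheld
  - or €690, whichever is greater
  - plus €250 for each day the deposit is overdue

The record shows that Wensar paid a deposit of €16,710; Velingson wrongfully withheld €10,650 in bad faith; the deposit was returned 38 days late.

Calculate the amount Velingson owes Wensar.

Doubled: 2 × €10,650 = €21,300
Minimum €690: €21,300 meets the minimum, no increase.
Late-return penalty: 38 × €250 = €9,500
Damages plus late penalty: €21,300 + €9,500 = €30,800

€30,800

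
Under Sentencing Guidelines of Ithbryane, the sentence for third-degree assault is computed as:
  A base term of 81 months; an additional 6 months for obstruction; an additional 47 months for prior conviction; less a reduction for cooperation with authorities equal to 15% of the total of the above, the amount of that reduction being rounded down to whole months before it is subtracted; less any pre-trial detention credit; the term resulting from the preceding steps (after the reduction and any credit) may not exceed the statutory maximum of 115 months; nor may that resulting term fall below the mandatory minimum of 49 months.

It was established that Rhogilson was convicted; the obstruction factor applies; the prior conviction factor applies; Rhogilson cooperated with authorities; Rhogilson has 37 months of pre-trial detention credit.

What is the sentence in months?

77 months

Obstruction enhancement: +6 months
Prior conviction enhancement: +47 months
Adjusted term: 81 months + 6 months + 47 months = 134 months
Cooperation with authorities reduction: 15% of 134 months = 20 months (rounded down)
After reduction: 134 − 20 = 114 months
Less pre-trial detention credit: 114 months − 37 months = 77 months
Cap at 115 months: 77 months is within the cap, no reduction.
Minimum 49 months: 77 months meets the minimum, no increase.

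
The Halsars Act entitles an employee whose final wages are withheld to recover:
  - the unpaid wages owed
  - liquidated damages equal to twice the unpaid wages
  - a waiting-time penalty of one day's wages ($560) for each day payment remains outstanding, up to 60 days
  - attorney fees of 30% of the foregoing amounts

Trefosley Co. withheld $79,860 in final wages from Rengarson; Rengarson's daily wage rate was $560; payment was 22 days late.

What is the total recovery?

$327,470

Doubled: 2 × $79,860 = $159,720
Penalty days: min(22, 60) = 22
Waiting-time penalty: 22 × $560 = $12,320
Subtotal: $79,860 + $159,720 + $12,320 = $251,900
Attorney fees: 30% of $251,900 = $75,570
Total award: $251,900 + $75,570 = $327,470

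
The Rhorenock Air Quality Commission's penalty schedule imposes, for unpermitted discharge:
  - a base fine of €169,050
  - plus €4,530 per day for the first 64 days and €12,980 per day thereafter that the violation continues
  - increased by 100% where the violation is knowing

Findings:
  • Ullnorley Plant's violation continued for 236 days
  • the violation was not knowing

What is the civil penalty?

€2,691,530

First 64 days: 64 × €4,530 = €289,920
Remaining days: (236 − 64) × €12,980 = €2,232,560
Per-day component: €289,920 + €2,232,560 = €2,522,480
Base plus per-day: €169,050 + €2,522,480 = €2,691,530
The violation was not knowing: no 100% increase.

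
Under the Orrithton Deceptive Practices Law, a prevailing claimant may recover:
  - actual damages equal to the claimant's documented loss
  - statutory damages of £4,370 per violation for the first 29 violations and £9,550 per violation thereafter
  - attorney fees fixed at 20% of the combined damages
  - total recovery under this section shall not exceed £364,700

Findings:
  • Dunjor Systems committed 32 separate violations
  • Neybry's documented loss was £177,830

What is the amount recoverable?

£364,700

First 29 violations: 29 × £4,370 = £126,730
Remaining violations: (32 − 29) × £9,550 = £28,650
Statutory damages: £126,730 + £28,650 = £155,380
Combined damages: £177,830 + £155,380 = £333,210
Attorney fees: 20% of £333,210 = £66,642
Total before cap: £333,210 + £66,642 = £399,852
Cap at £364,700: £399,852 exceeds the cap → £364,700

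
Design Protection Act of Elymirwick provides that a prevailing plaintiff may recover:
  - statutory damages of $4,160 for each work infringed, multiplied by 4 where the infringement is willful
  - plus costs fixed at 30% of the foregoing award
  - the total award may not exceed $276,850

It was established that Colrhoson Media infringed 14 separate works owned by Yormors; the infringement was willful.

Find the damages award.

Statutory damages: 14 × $4,160 = $58,240
Multiplied by 4: 4 × $58,240 = $232,960
Costs: 30% of $232,960 = $69,888
Award plus costs: $232,960 + $69,888 = $302,848
Cap at $276,850: $302,848 exceeds the cap → $276,850

$276,850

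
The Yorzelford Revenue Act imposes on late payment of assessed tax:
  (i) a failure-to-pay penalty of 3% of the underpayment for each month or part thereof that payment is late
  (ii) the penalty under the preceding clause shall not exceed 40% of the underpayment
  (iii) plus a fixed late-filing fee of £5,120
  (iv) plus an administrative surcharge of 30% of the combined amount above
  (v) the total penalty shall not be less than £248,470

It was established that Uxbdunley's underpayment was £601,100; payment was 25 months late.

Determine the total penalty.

Accrued rate: 3% × 25 = 75%, capped at 40% → 40%
Failure-to-pay penalty: 40% of £601,100 = £240,440
Penalty before surcharge: £240,440 + £5,120 = £245,560
Administrative surcharge: 30% of £245,560 = £73,668
Total penalty: £245,560 + £73,668 = £319,228
Minimum £248,470: £319,228 meets the minimum, no increase.

£319,228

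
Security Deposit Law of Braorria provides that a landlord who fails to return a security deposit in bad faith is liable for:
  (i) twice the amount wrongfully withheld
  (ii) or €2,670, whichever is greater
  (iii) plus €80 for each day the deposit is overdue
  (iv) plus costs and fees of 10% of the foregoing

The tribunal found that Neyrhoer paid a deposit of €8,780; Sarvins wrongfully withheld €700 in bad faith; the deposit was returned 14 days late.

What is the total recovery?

€4,169

Doubled: 2 × €700 = €1,400
Minimum €2,670: €1,400 is below the minimum → €2,670
Late-return penalty: 14 × €80 = €1,120
Damages plus late penalty: €2,670 + €1,120 = €3,790
Costs and fees: 10% of €3,790 = €379
Total recovery: €3,790 + €379 = €4,169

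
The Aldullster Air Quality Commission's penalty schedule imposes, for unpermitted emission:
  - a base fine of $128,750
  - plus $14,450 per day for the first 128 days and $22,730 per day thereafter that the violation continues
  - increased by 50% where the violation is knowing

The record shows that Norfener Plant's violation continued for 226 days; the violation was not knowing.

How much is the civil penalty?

First 128 days: 128 × $14,450 = $1,849,600
Remaining days: (226 − 128) × $22,730 = $2,227,540
Per-day component: $1,849,600 + $2,227,540 = $4,077,140
Base plus per-day: $128,750 + $4,077,140 = $4,205,890
The violation was not knowing: no 50% increase.

$4,205,890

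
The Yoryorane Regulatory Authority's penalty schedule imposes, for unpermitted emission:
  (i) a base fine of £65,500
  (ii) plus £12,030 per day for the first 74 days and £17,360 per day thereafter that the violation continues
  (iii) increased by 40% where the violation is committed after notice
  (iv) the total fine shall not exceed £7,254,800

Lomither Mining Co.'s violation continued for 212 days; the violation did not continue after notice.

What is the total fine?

Civil penalty: £3,351,400

First 74 days: 74 × £12,030 = £890,220
Remaining days: (212 − 74) × £17,360 = £2,395,680
Per-day component: £890,220 + £2,395,680 = £3,285,900
Base plus per-day: £65,500 + £3,285,900 = £3,351,400
The violation did not continue after notice: no 40% increase.
Cap at £7,254,800: £3,351,400 is within the cap, no reduction.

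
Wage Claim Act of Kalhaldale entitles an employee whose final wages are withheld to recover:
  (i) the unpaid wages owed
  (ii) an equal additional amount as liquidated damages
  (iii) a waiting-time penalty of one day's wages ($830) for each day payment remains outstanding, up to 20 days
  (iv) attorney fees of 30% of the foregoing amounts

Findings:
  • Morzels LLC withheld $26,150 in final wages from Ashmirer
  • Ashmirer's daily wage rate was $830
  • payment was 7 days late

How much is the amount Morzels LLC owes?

Liquidated damages (equal amount): $26,150
Penalty days: min(7, 20) = 7
Waiting-time penalty: 7 × $830 = $5,810
Subtotal: $26,150 + $26,150 + $5,810 = $58,110
Attorney fees: 30% of $58,110 = $17,433
Total award: $58,110 + $17,433 = $75,543

$75,543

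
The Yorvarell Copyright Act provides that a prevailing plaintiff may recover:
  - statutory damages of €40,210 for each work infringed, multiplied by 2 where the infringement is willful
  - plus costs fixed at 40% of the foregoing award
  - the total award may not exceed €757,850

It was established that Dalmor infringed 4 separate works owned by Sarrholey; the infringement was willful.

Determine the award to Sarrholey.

Statutory damages: 4 × €40,210 = €160,840
Doubled: 2 × €160,840 = €321,680
Costs: 40% of €321,680 = €128,672
Award plus costs: €321,680 + €128,672 = €450,352
Cap at €757,850: €450,352 is within the cap, no reduction.

€450,352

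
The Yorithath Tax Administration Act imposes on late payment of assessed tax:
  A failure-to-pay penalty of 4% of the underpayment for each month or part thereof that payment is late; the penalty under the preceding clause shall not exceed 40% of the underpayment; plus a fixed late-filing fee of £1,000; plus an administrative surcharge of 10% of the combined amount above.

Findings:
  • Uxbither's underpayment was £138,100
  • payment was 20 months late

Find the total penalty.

£61,864

Accrued rate: 4% × 20 = 80%, capped at 40% → 40%
Failure-to-pay penalty: 40% of £138,100 = £55,240
Penalty before surcharge: £55,240 + £1,000 = £56,240
Administrative surcharge: 10% of £56,240 = £5,624
Total penalty: £56,240 + £5,624 = £61,864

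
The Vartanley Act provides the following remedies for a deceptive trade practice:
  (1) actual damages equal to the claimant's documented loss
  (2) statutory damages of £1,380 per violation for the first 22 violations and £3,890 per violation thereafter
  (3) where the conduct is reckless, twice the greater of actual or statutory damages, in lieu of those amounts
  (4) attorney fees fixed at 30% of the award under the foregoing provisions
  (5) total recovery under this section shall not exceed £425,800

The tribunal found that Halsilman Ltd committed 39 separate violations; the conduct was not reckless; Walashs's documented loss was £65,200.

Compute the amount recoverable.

First 22 violations: 22 × £1,380 = £30,360
Remaining violations: (39 − 22) × £3,890 = £66,130
Statutory damages: £30,360 + £66,130 = £96,490
Conduct not reckless: the in-lieu enhancement does not apply.
Actual plus statutory damages: £65,200 + £96,490 = £161,690
Attorney fees: 30% of £161,690 = £48,507
Total before cap: £161,690 + £48,507 = £210,197
Cap at £425,800: £210,197 is within the cap, no reduction.

£210,197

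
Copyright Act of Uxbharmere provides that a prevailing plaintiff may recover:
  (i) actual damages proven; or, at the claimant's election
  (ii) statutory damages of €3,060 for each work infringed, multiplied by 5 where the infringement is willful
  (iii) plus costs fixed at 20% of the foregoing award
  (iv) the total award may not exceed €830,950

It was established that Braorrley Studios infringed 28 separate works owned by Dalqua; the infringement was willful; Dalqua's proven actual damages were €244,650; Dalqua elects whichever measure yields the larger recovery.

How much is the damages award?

Award: €514,080

Statutory damages: 28 × €3,060 = €85,680
Multiplied by 5: 5 × €85,680 = €428,400
Greater of actual damages (€244,650) or enhanced statutory damages (€428,400): €428,400
Costs: 20% of €428,400 = €85,680
Award plus costs: €428,400 + €85,680 = €514,080
Cap at €830,950: €514,080 is within the cap, no reduction.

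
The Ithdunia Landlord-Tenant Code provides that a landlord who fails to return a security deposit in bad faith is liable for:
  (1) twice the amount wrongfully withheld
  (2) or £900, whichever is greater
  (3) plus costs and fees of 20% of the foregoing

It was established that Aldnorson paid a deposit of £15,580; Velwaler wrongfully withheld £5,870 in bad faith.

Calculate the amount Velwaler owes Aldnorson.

£14,088

Doubled: 2 × £5,870 = £11,740
Minimum £900: £11,740 meets the minimum, no increase.
Costs and fees: 20% of £11,740 = £2,348
Total recovery: £11,740 + £2,348 = £14,088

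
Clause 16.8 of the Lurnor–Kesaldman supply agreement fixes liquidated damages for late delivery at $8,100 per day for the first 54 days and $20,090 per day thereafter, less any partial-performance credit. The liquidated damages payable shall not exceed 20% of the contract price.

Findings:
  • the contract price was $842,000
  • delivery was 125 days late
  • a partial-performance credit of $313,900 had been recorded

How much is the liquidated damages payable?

$168,400

First 54 days: 54 × $8,100 = $437,400
Remaining days: (125 − 54) × $20,090 = $1,426,390
Accrued per-day damages: $437,400 + $1,426,390 = $1,863,790
Less partial-performance credit: $1,863,790 − $313,900 = $1,549,890
Cap: 20% of $842,000 = $168,400
Cap at $168,400: $1,549,890 exceeds the cap → $168,400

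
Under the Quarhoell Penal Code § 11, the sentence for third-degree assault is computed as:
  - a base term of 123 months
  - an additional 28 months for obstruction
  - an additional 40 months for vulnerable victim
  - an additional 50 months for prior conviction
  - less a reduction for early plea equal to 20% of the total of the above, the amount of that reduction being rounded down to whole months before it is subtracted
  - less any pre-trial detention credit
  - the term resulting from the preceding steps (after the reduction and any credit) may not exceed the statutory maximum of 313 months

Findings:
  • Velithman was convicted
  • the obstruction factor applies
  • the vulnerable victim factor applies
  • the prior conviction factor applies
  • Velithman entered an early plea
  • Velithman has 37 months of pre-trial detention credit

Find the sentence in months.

156 months

Obstruction enhancement: +28 months
Vulnerable victim enhancement: +40 months
Prior conviction enhancement: +50 months
Adjusted term: 123 months + 28 months + 40 months + 50 months = 241 months
Early plea reduction: 20% of 241 months = 48 months (rounded down)
After reduction: 241 − 48 = 193 months
Less pre-trial detention credit: 193 months − 37 months = 156 months
Cap at 313 months: 156 months is within the cap, no reduction.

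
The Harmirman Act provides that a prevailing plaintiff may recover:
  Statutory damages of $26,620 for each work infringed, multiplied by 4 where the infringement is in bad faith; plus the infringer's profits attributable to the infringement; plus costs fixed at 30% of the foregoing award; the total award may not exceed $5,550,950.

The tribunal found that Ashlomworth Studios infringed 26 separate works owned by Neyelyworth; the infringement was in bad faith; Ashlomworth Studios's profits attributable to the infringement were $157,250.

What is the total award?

Statutory damages: 26 × $26,620 = $692,120
Multiplied by 4: 4 × $692,120 = $2,768,480
Combined award: $2,768,480 + $157,250 = $2,925,730
Costs: 30% of $2,925,730 = $877,719
Award plus costs: $2,925,730 + $877,719 = $3,803,449
Cap at $5,550,950: $3,803,449 is within the cap, no reduction.

$3,803,449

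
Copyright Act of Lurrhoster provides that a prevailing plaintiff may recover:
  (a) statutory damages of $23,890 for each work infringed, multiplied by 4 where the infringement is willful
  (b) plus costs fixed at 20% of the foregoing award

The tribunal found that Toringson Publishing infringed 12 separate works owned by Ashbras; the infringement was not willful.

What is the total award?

Statutory damages: 12 × $23,890 = $286,680
Infringement not willful: no ×4 enhancement.
Costs: 20% of $286,680 = $57,336
Award plus costs: $286,680 + $57,336 = $344,016

$344,016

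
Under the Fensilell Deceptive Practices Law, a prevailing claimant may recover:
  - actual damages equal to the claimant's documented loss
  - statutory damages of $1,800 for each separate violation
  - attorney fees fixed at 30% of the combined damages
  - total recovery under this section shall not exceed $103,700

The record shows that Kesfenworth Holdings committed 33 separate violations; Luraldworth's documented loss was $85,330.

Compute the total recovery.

Statutory damages: 33 × $1,800 = $59,400
Combined damages: $85,330 + $59,400 = $144,730
Attorney fees: 30% of $144,730 = $43,419
Total before cap: $144,730 + $43,419 = $188,149
Cap at $103,700: $188,149 exceeds the cap → $103,700

Total recovery: $103,700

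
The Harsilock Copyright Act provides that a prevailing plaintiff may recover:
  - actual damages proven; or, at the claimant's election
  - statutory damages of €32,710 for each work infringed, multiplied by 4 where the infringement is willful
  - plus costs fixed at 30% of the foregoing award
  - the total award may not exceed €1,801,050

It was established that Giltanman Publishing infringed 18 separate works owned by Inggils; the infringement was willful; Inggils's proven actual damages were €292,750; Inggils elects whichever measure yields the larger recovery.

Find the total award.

€1,801,050

Statutory damages: 18 × €32,710 = €588,780
Multiplied by 4: 4 × €588,780 = €2,355,120
Greater of actual damages (€292,750) or enhanced statutory damages (€2,355,120): €2,355,120
Costs: 30% of €2,355,120 = €706,536
Award plus costs: €2,355,120 + €706,536 = €3,061,656
Cap at €1,801,050: €3,061,656 exceeds the cap → €1,801,050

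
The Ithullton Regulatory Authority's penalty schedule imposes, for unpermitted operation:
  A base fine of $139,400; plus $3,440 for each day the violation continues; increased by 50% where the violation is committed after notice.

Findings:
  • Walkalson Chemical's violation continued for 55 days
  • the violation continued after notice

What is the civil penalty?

Civil penalty: $492,900

Per-day component: 55 × $3,440 = $189,200
Base plus per-day: $139,400 + $189,200 = $328,600
Enhancement: 50% of $328,600 = $164,300
Enhanced fine: $328,600 + $164,300 = $492,900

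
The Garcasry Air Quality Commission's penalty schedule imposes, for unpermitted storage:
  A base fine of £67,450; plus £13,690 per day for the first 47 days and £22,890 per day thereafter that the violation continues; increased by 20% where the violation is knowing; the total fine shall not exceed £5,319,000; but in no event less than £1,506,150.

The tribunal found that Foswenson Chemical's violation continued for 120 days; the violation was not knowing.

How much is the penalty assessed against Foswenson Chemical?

First 47 days: 47 × £13,690 = £643,430
Remaining days: (120 − 47) × £22,890 = £1,670,970
Per-day component: £643,430 + £1,670,970 = £2,314,400
Base plus per-day: £67,450 + £2,314,400 = £2,381,850
The violation was not knowing: no 20% increase.
Cap at £5,319,000: £2,381,850 is within the cap, no reduction.
Minimum £1,506,150: £2,381,850 meets the minimum, no increase.

£2,381,850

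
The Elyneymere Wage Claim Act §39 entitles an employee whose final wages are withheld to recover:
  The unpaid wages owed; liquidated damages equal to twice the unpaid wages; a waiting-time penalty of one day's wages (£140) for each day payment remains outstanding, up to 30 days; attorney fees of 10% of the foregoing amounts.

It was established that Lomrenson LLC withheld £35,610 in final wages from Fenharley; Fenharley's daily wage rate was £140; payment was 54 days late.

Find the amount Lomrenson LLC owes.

£122,133

Doubled: 2 × £35,610 = £71,220
Penalty days: min(54, 30) = 30
Waiting-time penalty: 30 × £140 = £4,200
Subtotal: £35,610 + £71,220 + £4,200 = £111,030
Attorney fees: 10% of £111,030 = £11,103
Total award: £111,030 + £11,103 = £122,133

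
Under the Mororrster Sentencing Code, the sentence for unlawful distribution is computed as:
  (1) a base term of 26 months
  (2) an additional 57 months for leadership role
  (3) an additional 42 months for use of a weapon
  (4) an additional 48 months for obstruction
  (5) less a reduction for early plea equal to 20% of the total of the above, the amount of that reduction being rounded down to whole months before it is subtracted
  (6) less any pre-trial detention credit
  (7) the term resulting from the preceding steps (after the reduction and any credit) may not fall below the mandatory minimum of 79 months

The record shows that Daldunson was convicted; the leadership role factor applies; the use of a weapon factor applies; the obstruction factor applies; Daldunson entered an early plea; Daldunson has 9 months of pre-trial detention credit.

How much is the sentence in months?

Leadership role enhancement: +57 months
Use of a weapon enhancement: +42 months
Obstruction enhancement: +48 months
Adjusted term: 26 months + 57 months + 42 months + 48 months = 173 months
Early plea reduction: 20% of 173 months = 34 months (rounded down)
After reduction: 173 − 34 = 139 months
Less pre-trial detention credit: 139 months − 9 months = 130 months
Minimum 79 months: 130 months meets the minimum, no increase.

Sentence: 130 months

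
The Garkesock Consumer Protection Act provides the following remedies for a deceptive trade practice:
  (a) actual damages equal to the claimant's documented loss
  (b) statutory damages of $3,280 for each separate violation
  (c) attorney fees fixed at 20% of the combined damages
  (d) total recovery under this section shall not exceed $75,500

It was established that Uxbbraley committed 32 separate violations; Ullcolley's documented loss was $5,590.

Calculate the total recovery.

Total recovery: $75,500

Statutory damages: 32 × $3,280 = $104,960
Combined damages: $5,590 + $104,960 = $110,550
Attorney fees: 20% of $110,550 = $22,110
Total before cap: $110,550 + $22,110 = $132,660
Cap at $75,500: $132,660 exceeds the cap → $75,500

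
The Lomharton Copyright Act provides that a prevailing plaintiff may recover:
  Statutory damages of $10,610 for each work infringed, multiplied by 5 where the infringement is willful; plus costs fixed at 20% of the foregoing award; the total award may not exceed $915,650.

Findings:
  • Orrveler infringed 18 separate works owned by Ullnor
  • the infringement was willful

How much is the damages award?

$915,650

Statutory damages: 18 × $10,610 = $190,980
Multiplied by 5: 5 × $190,980 = $954,900
Costs: 20% of $954,900 = $190,980
Award plus costs: $954,900 + $190,980 = $1,145,880
Cap at $915,650: $1,145,880 exceeds the cap → $915,650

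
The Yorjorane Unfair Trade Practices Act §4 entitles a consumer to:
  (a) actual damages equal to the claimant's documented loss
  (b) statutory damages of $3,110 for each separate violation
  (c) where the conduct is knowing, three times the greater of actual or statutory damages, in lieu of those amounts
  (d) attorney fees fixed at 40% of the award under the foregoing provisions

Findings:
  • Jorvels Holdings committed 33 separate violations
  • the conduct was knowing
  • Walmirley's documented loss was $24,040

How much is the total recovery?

Statutory damages: 33 × $3,110 = $102,630
Greater of actual damages ($24,040) or statutory damages ($102,630): $102,630
Trebled: 3 × $102,630 = $307,890
Attorney fees: 40% of $307,890 = $123,156
Total recovery: $307,890 + $123,156 = $431,046

$431,046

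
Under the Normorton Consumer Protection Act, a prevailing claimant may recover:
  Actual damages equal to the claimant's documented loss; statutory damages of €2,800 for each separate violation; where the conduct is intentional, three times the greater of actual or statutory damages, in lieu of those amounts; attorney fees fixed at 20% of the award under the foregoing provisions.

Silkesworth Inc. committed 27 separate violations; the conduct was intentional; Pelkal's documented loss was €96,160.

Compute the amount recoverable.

€346,176

Statutory damages: 27 × €2,800 = €75,600
Greater of actual damages (€96,160) or statutory damages (€75,600): €96,160
Trebled: 3 × €96,160 = €288,480
Attorney fees: 20% of €288,480 = €57,696
Total recovery: €288,480 + €57,696 = €346,176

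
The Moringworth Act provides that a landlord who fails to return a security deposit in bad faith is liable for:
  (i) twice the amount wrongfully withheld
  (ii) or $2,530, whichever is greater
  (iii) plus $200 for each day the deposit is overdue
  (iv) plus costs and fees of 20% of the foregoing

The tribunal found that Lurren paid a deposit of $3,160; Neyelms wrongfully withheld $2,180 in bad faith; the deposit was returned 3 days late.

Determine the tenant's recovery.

Recovery: $5,952

Doubled: 2 × $2,180 = $4,360
Minimum $2,530: $4,360 meets the minimum, no increase.
Late-return penalty: 3 × $200 = $600
Damages plus late penalty: $4,360 + $600 = $4,960
Costs and fees: 20% of $4,960 = $992
Total recovery: $4,960 + $992 = $5,952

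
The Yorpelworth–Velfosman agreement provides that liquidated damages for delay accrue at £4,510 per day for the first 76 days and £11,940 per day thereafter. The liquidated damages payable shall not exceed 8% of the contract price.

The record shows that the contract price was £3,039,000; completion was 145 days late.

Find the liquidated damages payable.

First 76 days: 76 × £4,510 = £342,760
Remaining days: (145 − 76) × £11,940 = £823,860
Accrued per-day damages: £342,760 + £823,860 = £1,166,620
Cap: 8% of £3,039,000 = £243,120
Cap at £243,120: £1,166,620 exceeds the cap → £243,120

£243,120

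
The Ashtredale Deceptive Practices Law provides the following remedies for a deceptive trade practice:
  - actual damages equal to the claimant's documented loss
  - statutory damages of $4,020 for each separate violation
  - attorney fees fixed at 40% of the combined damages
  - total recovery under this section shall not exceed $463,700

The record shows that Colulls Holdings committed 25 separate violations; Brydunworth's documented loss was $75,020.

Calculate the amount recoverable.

$245,728

Statutory damages: 25 × $4,020 = $100,500
Combined damages: $75,020 + $100,500 = $175,520
Attorney fees: 40% of $175,520 = $70,208
Total before cap: $175,520 + $70,208 = $245,728
Cap at $463,700: $245,728 is within the cap, no reduction.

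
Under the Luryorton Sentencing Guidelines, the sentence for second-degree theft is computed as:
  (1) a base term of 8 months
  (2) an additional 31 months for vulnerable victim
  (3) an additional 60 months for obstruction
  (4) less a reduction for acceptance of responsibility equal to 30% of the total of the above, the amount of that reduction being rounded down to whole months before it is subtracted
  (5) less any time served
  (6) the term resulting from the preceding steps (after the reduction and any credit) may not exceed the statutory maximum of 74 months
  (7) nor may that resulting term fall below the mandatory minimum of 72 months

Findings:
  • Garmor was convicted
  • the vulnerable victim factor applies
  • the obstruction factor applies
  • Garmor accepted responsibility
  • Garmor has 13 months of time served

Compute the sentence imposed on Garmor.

Vulnerable victim enhancement: +31 months
Obstruction enhancement: +60 months
Adjusted term: 8 months + 31 months + 60 months = 99 months
Acceptance of responsibility reduction: 30% of 99 months = 29 months (rounded down)
After reduction: 99 − 29 = 70 months
Less time served: 70 months − 13 months = 57 months
Cap at 74 months: 57 months is within the cap, no reduction.
Minimum 72 months: 57 months is below the minimum → 72 months

72 months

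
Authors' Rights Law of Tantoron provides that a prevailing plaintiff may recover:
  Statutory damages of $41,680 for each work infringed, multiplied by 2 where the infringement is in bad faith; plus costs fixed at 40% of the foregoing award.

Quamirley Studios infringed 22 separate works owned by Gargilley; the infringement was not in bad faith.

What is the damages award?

Statutory damages: 22 × $41,680 = $916,960
Infringement not in bad faith: no ×2 enhancement.
Costs: 40% of $916,960 = $366,784
Award plus costs: $916,960 + $366,784 = $1,283,744

$1,283,744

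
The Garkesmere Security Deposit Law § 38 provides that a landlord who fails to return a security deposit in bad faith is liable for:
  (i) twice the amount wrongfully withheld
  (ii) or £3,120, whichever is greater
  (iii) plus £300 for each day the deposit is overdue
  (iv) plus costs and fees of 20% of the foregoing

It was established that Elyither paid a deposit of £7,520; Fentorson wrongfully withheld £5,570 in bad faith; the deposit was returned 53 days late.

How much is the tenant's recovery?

Recovery: £32,448

Doubled: 2 × £5,570 = £11,140
Minimum £3,120: £11,140 meets the minimum, no increase.
Late-return penalty: 53 × £300 = £15,900
Damages plus late penalty: £11,140 + £15,900 = £27,040
Costs and fees: 20% of £27,040 = £5,408
Total recovery: £27,040 + £5,408 = £32,448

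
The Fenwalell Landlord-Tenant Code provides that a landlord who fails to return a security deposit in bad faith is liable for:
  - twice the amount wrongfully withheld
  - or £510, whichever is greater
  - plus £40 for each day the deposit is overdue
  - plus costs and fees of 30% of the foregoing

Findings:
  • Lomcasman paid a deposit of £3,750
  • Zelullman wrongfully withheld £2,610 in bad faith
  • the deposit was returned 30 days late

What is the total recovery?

Doubled: 2 × £2,610 = £5,220
Minimum £510: £5,220 meets the minimum, no increase.
Late-return penalty: 30 × £40 = £1,200
Damages plus late penalty: £5,220 + £1,200 = £6,420
Costs and fees: 30% of £6,420 = £1,926
Total recovery: £6,420 + £1,926 = £8,346

£8,346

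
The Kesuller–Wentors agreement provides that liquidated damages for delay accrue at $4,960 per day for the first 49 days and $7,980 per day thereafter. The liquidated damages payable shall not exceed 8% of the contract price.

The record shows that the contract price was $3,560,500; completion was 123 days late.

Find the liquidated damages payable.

$284,840

First 49 days: 49 × $4,960 = $243,040
Remaining days: (123 − 49) × $7,980 = $590,520
Accrued per-day damages: $243,040 + $590,520 = $833,560
Cap: 8% of $3,560,500 = $284,840
Cap at $284,840: $833,560 exceeds the cap → $284,840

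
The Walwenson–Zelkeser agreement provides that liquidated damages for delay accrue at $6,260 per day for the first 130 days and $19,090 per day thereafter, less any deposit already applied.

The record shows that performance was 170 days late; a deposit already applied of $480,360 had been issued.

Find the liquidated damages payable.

$1,097,040

First 130 days: 130 × $6,260 = $813,800
Remaining days: (170 − 130) × $19,090 = $763,600
Accrued per-day damages: $813,800 + $763,600 = $1,577,400
Less deposit already applied: $1,577,400 − $480,360 = $1,097,040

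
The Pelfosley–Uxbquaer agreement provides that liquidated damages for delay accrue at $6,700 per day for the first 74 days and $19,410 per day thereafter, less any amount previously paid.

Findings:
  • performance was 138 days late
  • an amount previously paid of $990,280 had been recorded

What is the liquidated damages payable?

$747,760

First 74 days: 74 × $6,700 = $495,800
Remaining days: (138 − 74) × $19,410 = $1,242,240
Accrued per-day damages: $495,800 + $1,242,240 = $1,738,040
Less amount previously paid: $1,738,040 − $990,280 = $747,760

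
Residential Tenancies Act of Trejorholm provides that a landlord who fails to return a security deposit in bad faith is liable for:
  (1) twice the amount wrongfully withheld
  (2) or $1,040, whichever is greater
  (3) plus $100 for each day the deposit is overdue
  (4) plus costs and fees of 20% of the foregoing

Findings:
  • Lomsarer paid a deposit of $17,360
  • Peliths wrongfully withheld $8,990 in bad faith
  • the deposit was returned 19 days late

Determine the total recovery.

Doubled: 2 × $8,990 = $17,980
Minimum $1,040: $17,980 meets the minimum, no increase.
Late-return penalty: 19 × $100 = $1,900
Damages plus late penalty: $17,980 + $1,900 = $19,880
Costs and fees: 20% of $19,880 = $3,976
Total recovery: $19,880 + $3,976 = $23,856

$23,856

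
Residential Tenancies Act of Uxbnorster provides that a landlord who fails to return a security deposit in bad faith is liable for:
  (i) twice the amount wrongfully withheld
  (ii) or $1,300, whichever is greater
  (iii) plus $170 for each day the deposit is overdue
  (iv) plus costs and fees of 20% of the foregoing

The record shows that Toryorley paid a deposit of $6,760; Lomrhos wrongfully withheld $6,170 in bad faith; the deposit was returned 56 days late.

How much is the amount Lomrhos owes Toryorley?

Doubled: 2 × $6,170 = $12,340
Minimum $1,300: $12,340 meets the minimum, no increase.
Late-return penalty: 56 × $170 = $9,520
Damages plus late penalty: $12,340 + $9,520 = $21,860
Costs and fees: 20% of $21,860 = $4,372
Total recovery: $21,860 + $4,372 = $26,232

$26,232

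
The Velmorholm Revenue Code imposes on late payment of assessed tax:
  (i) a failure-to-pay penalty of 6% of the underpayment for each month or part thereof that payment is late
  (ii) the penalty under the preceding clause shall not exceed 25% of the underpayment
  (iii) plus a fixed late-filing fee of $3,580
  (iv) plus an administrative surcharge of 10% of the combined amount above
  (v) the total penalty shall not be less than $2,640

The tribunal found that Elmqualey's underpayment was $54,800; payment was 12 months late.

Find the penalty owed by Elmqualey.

$19,008

Accrued rate: 6% × 12 = 72%, capped at 25% → 25%
Failure-to-pay penalty: 25% of $54,800 = $13,700
Penalty before surcharge: $13,700 + $3,580 = $17,280
Administrative surcharge: 10% of $17,280 = $1,728
Total penalty: $17,280 + $1,728 = $19,008
Minimum $2,640: $19,008 meets the minimum, no increase.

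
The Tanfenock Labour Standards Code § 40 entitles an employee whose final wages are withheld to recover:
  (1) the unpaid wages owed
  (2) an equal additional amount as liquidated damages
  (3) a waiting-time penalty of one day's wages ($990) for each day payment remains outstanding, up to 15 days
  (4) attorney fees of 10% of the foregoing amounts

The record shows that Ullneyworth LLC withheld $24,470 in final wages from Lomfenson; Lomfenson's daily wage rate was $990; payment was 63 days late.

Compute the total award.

Liquidated damages (equal amount): $24,470
Penalty days: min(63, 15) = 15
Waiting-time penalty: 15 × $990 = $14,850
Subtotal: $24,470 + $24,470 + $14,850 = $63,790
Attorney fees: 10% of $63,790 = $6,379
Total award: $63,790 + $6,379 = $70,169

$70,169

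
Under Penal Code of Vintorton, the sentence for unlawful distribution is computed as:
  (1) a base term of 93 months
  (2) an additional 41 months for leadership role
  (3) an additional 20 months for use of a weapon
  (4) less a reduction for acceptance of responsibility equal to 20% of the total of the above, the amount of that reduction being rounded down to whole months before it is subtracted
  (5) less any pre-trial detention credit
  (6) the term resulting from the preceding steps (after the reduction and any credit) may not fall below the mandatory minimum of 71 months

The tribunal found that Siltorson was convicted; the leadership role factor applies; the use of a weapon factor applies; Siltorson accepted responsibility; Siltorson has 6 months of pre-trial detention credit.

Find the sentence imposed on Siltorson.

118 months

Leadership role enhancement: +41 months
Use of a weapon enhancement: +20 months
Adjusted term: 93 months + 41 months + 20 months = 154 months
Acceptance of responsibility reduction: 20% of 154 months = 30 months (rounded down)
After reduction: 154 − 30 = 124 months
Less pre-trial detention credit: 124 months − 6 months = 118 months
Minimum 71 months: 118 months meets the minimum, no increase.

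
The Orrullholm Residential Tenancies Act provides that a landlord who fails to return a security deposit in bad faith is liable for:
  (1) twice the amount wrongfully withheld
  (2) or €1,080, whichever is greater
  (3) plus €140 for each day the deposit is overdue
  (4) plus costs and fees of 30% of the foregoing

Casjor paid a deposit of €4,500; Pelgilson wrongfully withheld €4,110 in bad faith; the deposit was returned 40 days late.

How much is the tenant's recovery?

€17,966

Doubled: 2 × €4,110 = €8,220
Minimum €1,080: €8,220 meets the minimum, no increase.
Late-return penalty: 40 × €140 = €5,600
Damages plus late penalty: €8,220 + €5,600 = €13,820
Costs and fees: 30% of €13,820 = €4,146
Total recovery: €13,820 + €4,146 = €17,966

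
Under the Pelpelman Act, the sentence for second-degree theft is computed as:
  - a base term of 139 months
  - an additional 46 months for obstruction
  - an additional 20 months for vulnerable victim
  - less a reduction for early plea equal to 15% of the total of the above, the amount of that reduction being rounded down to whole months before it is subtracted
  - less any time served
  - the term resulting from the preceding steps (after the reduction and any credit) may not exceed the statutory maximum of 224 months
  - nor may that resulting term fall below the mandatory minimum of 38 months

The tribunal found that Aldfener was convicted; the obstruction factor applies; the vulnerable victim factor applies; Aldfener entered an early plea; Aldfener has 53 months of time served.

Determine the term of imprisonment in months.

122 months

Obstruction enhancement: +46 months
Vulnerable victim enhancement: +20 months
Adjusted term: 139 months + 46 months + 20 months = 205 months
Early plea reduction: 15% of 205 months = 30 months (rounded down)
After reduction: 205 − 30 = 175 months
Less time served: 175 months − 53 months = 122 months
Cap at 224 months: 122 months is within the cap, no reduction.
Minimum 38 months: 122 months meets the minimum, no increase.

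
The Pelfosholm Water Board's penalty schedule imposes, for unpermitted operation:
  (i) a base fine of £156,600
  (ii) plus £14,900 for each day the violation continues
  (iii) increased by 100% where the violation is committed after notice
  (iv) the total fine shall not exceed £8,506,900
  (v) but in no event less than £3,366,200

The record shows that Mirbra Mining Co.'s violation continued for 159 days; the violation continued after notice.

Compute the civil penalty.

Civil penalty: £5,051,400

Per-day component: 159 × £14,900 = £2,369,100
Base plus per-day: £156,600 + £2,369,100 = £2,525,700
Enhancement: 100% of £2,525,700 = £2,525,700
Enhanced fine: £2,525,700 + £2,525,700 = £5,051,400
Cap at £8,506,900: £5,051,400 is within the cap, no reduction.
Minimum £3,366,200: £5,051,400 meets the minimum, no increase.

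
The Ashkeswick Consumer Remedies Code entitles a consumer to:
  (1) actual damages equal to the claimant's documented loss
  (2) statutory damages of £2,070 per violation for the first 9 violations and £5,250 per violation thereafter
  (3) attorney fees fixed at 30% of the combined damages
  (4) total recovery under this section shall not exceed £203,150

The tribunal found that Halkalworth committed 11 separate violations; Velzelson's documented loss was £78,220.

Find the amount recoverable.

£139,555

First 9 violations: 9 × £2,070 = £18,630
Remaining violations: (11 − 9) × £5,250 = £10,500
Statutory damages: £18,630 + £10,500 = £29,130
Combined damages: £78,220 + £29,130 = £107,350
Attorney fees: 30% of £107,350 = £32,205
Total before cap: £107,350 + £32,205 = £139,555
Cap at £203,150: £139,555 is within the cap, no reduction.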